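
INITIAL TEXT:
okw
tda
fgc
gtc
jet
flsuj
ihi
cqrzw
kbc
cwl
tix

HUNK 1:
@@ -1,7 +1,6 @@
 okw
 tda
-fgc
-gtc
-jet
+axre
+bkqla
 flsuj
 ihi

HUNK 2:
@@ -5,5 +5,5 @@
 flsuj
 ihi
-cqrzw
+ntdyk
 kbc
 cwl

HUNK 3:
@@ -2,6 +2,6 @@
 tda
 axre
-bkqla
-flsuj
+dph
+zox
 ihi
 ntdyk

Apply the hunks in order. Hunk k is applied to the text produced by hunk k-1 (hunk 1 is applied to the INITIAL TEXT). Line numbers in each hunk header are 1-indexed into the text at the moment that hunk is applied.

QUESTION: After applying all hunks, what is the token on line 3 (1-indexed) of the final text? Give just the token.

Answer: axre

Derivation:
Hunk 1: at line 1 remove [fgc,gtc,jet] add [axre,bkqla] -> 10 lines: okw tda axre bkqla flsuj ihi cqrzw kbc cwl tix
Hunk 2: at line 5 remove [cqrzw] add [ntdyk] -> 10 lines: okw tda axre bkqla flsuj ihi ntdyk kbc cwl tix
Hunk 3: at line 2 remove [bkqla,flsuj] add [dph,zox] -> 10 lines: okw tda axre dph zox ihi ntdyk kbc cwl tix
Final line 3: axre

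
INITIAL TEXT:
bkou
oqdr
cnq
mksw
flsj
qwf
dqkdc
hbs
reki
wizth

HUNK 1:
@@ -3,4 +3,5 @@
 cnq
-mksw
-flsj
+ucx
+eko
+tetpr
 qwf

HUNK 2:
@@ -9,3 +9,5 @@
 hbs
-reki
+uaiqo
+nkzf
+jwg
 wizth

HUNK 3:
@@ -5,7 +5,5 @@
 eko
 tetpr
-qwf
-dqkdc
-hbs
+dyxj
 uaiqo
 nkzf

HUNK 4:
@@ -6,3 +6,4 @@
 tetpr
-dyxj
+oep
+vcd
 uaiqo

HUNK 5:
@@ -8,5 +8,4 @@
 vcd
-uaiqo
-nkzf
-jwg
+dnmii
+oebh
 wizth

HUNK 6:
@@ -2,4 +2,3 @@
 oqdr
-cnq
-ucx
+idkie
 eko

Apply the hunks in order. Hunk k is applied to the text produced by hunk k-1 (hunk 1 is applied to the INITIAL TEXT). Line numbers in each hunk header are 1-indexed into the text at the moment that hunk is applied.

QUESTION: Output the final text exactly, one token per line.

Hunk 1: at line 3 remove [mksw,flsj] add [ucx,eko,tetpr] -> 11 lines: bkou oqdr cnq ucx eko tetpr qwf dqkdc hbs reki wizth
Hunk 2: at line 9 remove [reki] add [uaiqo,nkzf,jwg] -> 13 lines: bkou oqdr cnq ucx eko tetpr qwf dqkdc hbs uaiqo nkzf jwg wizth
Hunk 3: at line 5 remove [qwf,dqkdc,hbs] add [dyxj] -> 11 lines: bkou oqdr cnq ucx eko tetpr dyxj uaiqo nkzf jwg wizth
Hunk 4: at line 6 remove [dyxj] add [oep,vcd] -> 12 lines: bkou oqdr cnq ucx eko tetpr oep vcd uaiqo nkzf jwg wizth
Hunk 5: at line 8 remove [uaiqo,nkzf,jwg] add [dnmii,oebh] -> 11 lines: bkou oqdr cnq ucx eko tetpr oep vcd dnmii oebh wizth
Hunk 6: at line 2 remove [cnq,ucx] add [idkie] -> 10 lines: bkou oqdr idkie eko tetpr oep vcd dnmii oebh wizth

Answer: bkou
oqdr
idkie
eko
tetpr
oep
vcd
dnmii
oebh
wizth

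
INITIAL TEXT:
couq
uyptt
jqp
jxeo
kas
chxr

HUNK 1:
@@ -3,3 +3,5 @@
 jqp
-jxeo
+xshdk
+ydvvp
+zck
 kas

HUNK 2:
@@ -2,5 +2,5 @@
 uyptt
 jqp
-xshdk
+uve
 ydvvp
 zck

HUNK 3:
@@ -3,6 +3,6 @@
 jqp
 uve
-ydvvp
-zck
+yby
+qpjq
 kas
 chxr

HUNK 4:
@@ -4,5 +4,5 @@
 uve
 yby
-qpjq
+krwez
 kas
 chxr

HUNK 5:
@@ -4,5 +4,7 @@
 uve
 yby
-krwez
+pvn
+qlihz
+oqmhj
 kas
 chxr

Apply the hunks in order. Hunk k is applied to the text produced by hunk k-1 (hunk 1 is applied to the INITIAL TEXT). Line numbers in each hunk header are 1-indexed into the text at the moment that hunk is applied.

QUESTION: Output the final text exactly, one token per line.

Answer: couq
uyptt
jqp
uve
yby
pvn
qlihz
oqmhj
kas
chxr

Derivation:
Hunk 1: at line 3 remove [jxeo] add [xshdk,ydvvp,zck] -> 8 lines: couq uyptt jqp xshdk ydvvp zck kas chxr
Hunk 2: at line 2 remove [xshdk] add [uve] -> 8 lines: couq uyptt jqp uve ydvvp zck kas chxr
Hunk 3: at line 3 remove [ydvvp,zck] add [yby,qpjq] -> 8 lines: couq uyptt jqp uve yby qpjq kas chxr
Hunk 4: at line 4 remove [qpjq] add [krwez] -> 8 lines: couq uyptt jqp uve yby krwez kas chxr
Hunk 5: at line 4 remove [krwez] add [pvn,qlihz,oqmhj] -> 10 lines: couq uyptt jqp uve yby pvn qlihz oqmhj kas chxr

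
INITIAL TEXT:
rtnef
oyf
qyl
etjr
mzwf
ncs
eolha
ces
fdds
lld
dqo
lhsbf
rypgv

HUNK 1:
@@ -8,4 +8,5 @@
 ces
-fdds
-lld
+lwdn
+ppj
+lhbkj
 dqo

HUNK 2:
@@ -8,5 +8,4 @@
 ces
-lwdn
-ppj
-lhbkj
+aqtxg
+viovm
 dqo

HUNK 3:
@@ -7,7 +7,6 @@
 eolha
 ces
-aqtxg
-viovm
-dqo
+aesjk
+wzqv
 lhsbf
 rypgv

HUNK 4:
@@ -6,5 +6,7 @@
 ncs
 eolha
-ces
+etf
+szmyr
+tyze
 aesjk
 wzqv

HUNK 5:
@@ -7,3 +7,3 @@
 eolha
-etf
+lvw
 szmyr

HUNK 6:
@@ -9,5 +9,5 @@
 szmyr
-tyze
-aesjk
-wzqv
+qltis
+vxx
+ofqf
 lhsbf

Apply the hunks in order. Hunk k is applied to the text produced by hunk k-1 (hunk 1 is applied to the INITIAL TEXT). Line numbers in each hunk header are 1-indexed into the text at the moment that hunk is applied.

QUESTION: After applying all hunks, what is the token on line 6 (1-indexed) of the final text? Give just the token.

Answer: ncs

Derivation:
Hunk 1: at line 8 remove [fdds,lld] add [lwdn,ppj,lhbkj] -> 14 lines: rtnef oyf qyl etjr mzwf ncs eolha ces lwdn ppj lhbkj dqo lhsbf rypgv
Hunk 2: at line 8 remove [lwdn,ppj,lhbkj] add [aqtxg,viovm] -> 13 lines: rtnef oyf qyl etjr mzwf ncs eolha ces aqtxg viovm dqo lhsbf rypgv
Hunk 3: at line 7 remove [aqtxg,viovm,dqo] add [aesjk,wzqv] -> 12 lines: rtnef oyf qyl etjr mzwf ncs eolha ces aesjk wzqv lhsbf rypgv
Hunk 4: at line 6 remove [ces] add [etf,szmyr,tyze] -> 14 lines: rtnef oyf qyl etjr mzwf ncs eolha etf szmyr tyze aesjk wzqv lhsbf rypgv
Hunk 5: at line 7 remove [etf] add [lvw] -> 14 lines: rtnef oyf qyl etjr mzwf ncs eolha lvw szmyr tyze aesjk wzqv lhsbf rypgv
Hunk 6: at line 9 remove [tyze,aesjk,wzqv] add [qltis,vxx,ofqf] -> 14 lines: rtnef oyf qyl etjr mzwf ncs eolha lvw szmyr qltis vxx ofqf lhsbf rypgv
Final line 6: ncs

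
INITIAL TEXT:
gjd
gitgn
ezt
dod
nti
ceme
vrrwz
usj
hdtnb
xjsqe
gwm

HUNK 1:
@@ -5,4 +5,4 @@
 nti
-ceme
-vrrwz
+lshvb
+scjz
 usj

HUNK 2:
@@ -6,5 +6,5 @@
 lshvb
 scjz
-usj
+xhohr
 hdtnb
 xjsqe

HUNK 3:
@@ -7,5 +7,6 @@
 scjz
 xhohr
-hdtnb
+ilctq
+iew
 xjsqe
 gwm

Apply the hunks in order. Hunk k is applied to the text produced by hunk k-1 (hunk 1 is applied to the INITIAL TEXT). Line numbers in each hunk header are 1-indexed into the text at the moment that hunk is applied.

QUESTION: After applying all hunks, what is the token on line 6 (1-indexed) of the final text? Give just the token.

Answer: lshvb

Derivation:
Hunk 1: at line 5 remove [ceme,vrrwz] add [lshvb,scjz] -> 11 lines: gjd gitgn ezt dod nti lshvb scjz usj hdtnb xjsqe gwm
Hunk 2: at line 6 remove [usj] add [xhohr] -> 11 lines: gjd gitgn ezt dod nti lshvb scjz xhohr hdtnb xjsqe gwm
Hunk 3: at line 7 remove [hdtnb] add [ilctq,iew] -> 12 lines: gjd gitgn ezt dod nti lshvb scjz xhohr ilctq iew xjsqe gwm
Final line 6: lshvb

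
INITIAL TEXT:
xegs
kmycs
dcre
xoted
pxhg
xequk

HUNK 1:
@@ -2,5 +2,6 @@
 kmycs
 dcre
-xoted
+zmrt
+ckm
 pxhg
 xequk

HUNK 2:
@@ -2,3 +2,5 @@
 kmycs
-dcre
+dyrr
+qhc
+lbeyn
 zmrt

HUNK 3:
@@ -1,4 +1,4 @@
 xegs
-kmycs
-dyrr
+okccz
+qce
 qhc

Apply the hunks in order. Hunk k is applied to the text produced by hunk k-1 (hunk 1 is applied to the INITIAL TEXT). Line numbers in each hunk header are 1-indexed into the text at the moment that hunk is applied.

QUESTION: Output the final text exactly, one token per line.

Hunk 1: at line 2 remove [xoted] add [zmrt,ckm] -> 7 lines: xegs kmycs dcre zmrt ckm pxhg xequk
Hunk 2: at line 2 remove [dcre] add [dyrr,qhc,lbeyn] -> 9 lines: xegs kmycs dyrr qhc lbeyn zmrt ckm pxhg xequk
Hunk 3: at line 1 remove [kmycs,dyrr] add [okccz,qce] -> 9 lines: xegs okccz qce qhc lbeyn zmrt ckm pxhg xequk

Answer: xegs
okccz
qce
qhc
lbeyn
zmrt
ckm
pxhg
xequk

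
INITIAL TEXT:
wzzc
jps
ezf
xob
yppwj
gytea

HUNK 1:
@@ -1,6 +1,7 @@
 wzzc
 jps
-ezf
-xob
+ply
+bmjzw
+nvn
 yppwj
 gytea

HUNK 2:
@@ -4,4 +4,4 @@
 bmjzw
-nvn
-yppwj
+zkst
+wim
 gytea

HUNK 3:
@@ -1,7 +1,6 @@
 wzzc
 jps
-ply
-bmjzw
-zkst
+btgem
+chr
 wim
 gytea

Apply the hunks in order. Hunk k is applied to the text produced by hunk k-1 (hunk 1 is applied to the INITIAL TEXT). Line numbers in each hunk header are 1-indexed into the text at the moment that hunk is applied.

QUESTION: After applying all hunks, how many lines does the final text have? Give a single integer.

Answer: 6

Derivation:
Hunk 1: at line 1 remove [ezf,xob] add [ply,bmjzw,nvn] -> 7 lines: wzzc jps ply bmjzw nvn yppwj gytea
Hunk 2: at line 4 remove [nvn,yppwj] add [zkst,wim] -> 7 lines: wzzc jps ply bmjzw zkst wim gytea
Hunk 3: at line 1 remove [ply,bmjzw,zkst] add [btgem,chr] -> 6 lines: wzzc jps btgem chr wim gytea
Final line count: 6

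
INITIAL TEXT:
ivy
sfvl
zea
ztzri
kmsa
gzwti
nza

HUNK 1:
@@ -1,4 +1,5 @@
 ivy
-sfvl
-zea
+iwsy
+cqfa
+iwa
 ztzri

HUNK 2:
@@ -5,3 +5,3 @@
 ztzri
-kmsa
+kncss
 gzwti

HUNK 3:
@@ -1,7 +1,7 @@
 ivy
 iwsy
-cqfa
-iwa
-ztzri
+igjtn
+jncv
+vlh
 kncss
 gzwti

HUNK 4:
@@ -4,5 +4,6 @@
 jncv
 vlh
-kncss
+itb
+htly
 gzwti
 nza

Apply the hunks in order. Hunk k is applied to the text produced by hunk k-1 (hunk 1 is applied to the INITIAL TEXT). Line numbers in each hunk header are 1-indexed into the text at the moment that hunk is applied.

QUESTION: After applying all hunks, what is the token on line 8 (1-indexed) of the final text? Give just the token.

Answer: gzwti

Derivation:
Hunk 1: at line 1 remove [sfvl,zea] add [iwsy,cqfa,iwa] -> 8 lines: ivy iwsy cqfa iwa ztzri kmsa gzwti nza
Hunk 2: at line 5 remove [kmsa] add [kncss] -> 8 lines: ivy iwsy cqfa iwa ztzri kncss gzwti nza
Hunk 3: at line 1 remove [cqfa,iwa,ztzri] add [igjtn,jncv,vlh] -> 8 lines: ivy iwsy igjtn jncv vlh kncss gzwti nza
Hunk 4: at line 4 remove [kncss] add [itb,htly] -> 9 lines: ivy iwsy igjtn jncv vlh itb htly gzwti nza
Final line 8: gzwti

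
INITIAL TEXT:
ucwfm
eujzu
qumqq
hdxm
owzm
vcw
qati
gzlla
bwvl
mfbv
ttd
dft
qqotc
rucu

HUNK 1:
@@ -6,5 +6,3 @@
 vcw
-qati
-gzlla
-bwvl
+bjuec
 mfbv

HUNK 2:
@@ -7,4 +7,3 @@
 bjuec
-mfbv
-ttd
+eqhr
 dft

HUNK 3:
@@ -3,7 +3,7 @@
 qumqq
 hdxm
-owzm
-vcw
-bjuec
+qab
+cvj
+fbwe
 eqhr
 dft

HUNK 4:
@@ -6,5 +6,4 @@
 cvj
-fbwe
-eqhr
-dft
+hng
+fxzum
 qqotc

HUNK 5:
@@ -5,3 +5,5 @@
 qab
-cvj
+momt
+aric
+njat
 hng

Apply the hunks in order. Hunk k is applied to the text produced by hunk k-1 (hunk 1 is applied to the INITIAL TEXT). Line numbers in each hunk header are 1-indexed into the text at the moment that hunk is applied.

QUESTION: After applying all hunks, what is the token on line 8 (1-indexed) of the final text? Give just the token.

Answer: njat

Derivation:
Hunk 1: at line 6 remove [qati,gzlla,bwvl] add [bjuec] -> 12 lines: ucwfm eujzu qumqq hdxm owzm vcw bjuec mfbv ttd dft qqotc rucu
Hunk 2: at line 7 remove [mfbv,ttd] add [eqhr] -> 11 lines: ucwfm eujzu qumqq hdxm owzm vcw bjuec eqhr dft qqotc rucu
Hunk 3: at line 3 remove [owzm,vcw,bjuec] add [qab,cvj,fbwe] -> 11 lines: ucwfm eujzu qumqq hdxm qab cvj fbwe eqhr dft qqotc rucu
Hunk 4: at line 6 remove [fbwe,eqhr,dft] add [hng,fxzum] -> 10 lines: ucwfm eujzu qumqq hdxm qab cvj hng fxzum qqotc rucu
Hunk 5: at line 5 remove [cvj] add [momt,aric,njat] -> 12 lines: ucwfm eujzu qumqq hdxm qab momt aric njat hng fxzum qqotc rucu
Final line 8: njat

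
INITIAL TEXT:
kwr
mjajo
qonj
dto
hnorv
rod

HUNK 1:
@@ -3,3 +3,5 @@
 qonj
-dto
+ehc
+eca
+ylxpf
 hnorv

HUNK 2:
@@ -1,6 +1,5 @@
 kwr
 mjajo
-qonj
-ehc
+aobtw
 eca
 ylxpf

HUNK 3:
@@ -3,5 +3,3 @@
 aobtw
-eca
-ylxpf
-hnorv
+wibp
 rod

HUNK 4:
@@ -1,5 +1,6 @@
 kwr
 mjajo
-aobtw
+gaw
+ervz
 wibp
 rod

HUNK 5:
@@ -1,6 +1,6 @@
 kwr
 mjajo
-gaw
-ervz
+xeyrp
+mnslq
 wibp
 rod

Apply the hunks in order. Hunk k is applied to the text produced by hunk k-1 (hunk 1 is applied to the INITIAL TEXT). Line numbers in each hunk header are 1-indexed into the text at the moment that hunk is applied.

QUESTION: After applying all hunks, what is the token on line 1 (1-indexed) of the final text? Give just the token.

Hunk 1: at line 3 remove [dto] add [ehc,eca,ylxpf] -> 8 lines: kwr mjajo qonj ehc eca ylxpf hnorv rod
Hunk 2: at line 1 remove [qonj,ehc] add [aobtw] -> 7 lines: kwr mjajo aobtw eca ylxpf hnorv rod
Hunk 3: at line 3 remove [eca,ylxpf,hnorv] add [wibp] -> 5 lines: kwr mjajo aobtw wibp rod
Hunk 4: at line 1 remove [aobtw] add [gaw,ervz] -> 6 lines: kwr mjajo gaw ervz wibp rod
Hunk 5: at line 1 remove [gaw,ervz] add [xeyrp,mnslq] -> 6 lines: kwr mjajo xeyrp mnslq wibp rod
Final line 1: kwr

Answer: kwr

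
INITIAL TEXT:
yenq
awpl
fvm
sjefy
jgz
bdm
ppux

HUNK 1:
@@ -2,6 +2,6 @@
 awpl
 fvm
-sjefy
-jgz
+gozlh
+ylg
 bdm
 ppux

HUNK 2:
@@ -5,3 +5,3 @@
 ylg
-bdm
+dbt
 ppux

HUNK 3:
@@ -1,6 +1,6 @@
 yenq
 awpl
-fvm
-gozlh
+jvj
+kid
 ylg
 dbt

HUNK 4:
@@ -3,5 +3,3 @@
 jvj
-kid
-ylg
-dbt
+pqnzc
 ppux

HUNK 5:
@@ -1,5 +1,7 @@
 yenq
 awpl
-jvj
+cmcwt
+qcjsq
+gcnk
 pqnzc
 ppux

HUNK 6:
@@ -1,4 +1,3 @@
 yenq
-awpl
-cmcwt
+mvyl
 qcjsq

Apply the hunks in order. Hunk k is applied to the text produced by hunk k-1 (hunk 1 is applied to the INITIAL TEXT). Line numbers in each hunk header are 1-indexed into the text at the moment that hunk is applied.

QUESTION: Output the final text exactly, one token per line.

Hunk 1: at line 2 remove [sjefy,jgz] add [gozlh,ylg] -> 7 lines: yenq awpl fvm gozlh ylg bdm ppux
Hunk 2: at line 5 remove [bdm] add [dbt] -> 7 lines: yenq awpl fvm gozlh ylg dbt ppux
Hunk 3: at line 1 remove [fvm,gozlh] add [jvj,kid] -> 7 lines: yenq awpl jvj kid ylg dbt ppux
Hunk 4: at line 3 remove [kid,ylg,dbt] add [pqnzc] -> 5 lines: yenq awpl jvj pqnzc ppux
Hunk 5: at line 1 remove [jvj] add [cmcwt,qcjsq,gcnk] -> 7 lines: yenq awpl cmcwt qcjsq gcnk pqnzc ppux
Hunk 6: at line 1 remove [awpl,cmcwt] add [mvyl] -> 6 lines: yenq mvyl qcjsq gcnk pqnzc ppux

Answer: yenq
mvyl
qcjsq
gcnk
pqnzc
ppux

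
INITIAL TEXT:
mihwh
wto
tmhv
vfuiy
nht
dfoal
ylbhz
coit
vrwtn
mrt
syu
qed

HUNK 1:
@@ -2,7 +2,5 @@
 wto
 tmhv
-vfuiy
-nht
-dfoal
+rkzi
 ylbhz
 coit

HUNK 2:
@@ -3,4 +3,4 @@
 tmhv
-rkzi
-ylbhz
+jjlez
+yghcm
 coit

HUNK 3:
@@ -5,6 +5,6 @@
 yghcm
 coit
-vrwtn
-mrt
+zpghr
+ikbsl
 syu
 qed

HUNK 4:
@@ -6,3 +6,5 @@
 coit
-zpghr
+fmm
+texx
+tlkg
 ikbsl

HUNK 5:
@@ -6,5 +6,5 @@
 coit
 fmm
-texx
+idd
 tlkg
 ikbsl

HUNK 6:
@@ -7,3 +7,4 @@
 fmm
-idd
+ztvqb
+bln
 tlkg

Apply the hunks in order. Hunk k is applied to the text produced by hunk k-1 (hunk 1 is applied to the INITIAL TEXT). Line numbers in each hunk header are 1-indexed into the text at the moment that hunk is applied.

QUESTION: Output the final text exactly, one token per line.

Answer: mihwh
wto
tmhv
jjlez
yghcm
coit
fmm
ztvqb
bln
tlkg
ikbsl
syu
qed

Derivation:
Hunk 1: at line 2 remove [vfuiy,nht,dfoal] add [rkzi] -> 10 lines: mihwh wto tmhv rkzi ylbhz coit vrwtn mrt syu qed
Hunk 2: at line 3 remove [rkzi,ylbhz] add [jjlez,yghcm] -> 10 lines: mihwh wto tmhv jjlez yghcm coit vrwtn mrt syu qed
Hunk 3: at line 5 remove [vrwtn,mrt] add [zpghr,ikbsl] -> 10 lines: mihwh wto tmhv jjlez yghcm coit zpghr ikbsl syu qed
Hunk 4: at line 6 remove [zpghr] add [fmm,texx,tlkg] -> 12 lines: mihwh wto tmhv jjlez yghcm coit fmm texx tlkg ikbsl syu qed
Hunk 5: at line 6 remove [texx] add [idd] -> 12 lines: mihwh wto tmhv jjlez yghcm coit fmm idd tlkg ikbsl syu qed
Hunk 6: at line 7 remove [idd] add [ztvqb,bln] -> 13 lines: mihwh wto tmhv jjlez yghcm coit fmm ztvqb bln tlkg ikbsl syu qed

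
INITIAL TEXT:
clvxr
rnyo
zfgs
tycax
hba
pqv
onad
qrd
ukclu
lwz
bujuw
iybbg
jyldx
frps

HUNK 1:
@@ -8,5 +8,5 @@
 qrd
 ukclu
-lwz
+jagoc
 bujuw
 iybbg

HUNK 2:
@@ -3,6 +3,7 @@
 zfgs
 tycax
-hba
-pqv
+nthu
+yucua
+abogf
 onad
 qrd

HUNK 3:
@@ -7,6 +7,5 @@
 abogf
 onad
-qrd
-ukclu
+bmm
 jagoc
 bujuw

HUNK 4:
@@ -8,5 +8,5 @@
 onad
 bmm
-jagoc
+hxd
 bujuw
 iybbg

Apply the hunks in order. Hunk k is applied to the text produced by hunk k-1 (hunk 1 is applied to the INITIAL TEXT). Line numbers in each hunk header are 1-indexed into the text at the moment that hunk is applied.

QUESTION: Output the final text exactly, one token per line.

Hunk 1: at line 8 remove [lwz] add [jagoc] -> 14 lines: clvxr rnyo zfgs tycax hba pqv onad qrd ukclu jagoc bujuw iybbg jyldx frps
Hunk 2: at line 3 remove [hba,pqv] add [nthu,yucua,abogf] -> 15 lines: clvxr rnyo zfgs tycax nthu yucua abogf onad qrd ukclu jagoc bujuw iybbg jyldx frps
Hunk 3: at line 7 remove [qrd,ukclu] add [bmm] -> 14 lines: clvxr rnyo zfgs tycax nthu yucua abogf onad bmm jagoc bujuw iybbg jyldx frps
Hunk 4: at line 8 remove [jagoc] add [hxd] -> 14 lines: clvxr rnyo zfgs tycax nthu yucua abogf onad bmm hxd bujuw iybbg jyldx frps

Answer: clvxr
rnyo
zfgs
tycax
nthu
yucua
abogf
onad
bmm
hxd
bujuw
iybbg
jyldx
frps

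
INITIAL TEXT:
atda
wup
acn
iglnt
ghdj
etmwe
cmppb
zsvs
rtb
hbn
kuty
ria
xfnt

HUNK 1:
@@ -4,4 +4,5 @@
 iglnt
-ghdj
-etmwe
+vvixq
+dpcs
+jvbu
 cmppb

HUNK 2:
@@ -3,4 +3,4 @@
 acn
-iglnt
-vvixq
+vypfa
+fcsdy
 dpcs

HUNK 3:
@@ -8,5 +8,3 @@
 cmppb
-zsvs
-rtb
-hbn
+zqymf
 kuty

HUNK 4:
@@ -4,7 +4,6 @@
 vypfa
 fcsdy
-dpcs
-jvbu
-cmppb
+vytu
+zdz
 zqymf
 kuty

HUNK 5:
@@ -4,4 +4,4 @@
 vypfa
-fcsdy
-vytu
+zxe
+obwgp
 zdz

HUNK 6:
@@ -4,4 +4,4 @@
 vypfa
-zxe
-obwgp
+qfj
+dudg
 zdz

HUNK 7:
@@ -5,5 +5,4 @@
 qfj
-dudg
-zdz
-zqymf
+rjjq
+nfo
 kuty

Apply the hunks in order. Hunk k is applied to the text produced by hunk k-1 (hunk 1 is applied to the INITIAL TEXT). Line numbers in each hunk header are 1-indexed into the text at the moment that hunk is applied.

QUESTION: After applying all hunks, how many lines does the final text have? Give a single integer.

Hunk 1: at line 4 remove [ghdj,etmwe] add [vvixq,dpcs,jvbu] -> 14 lines: atda wup acn iglnt vvixq dpcs jvbu cmppb zsvs rtb hbn kuty ria xfnt
Hunk 2: at line 3 remove [iglnt,vvixq] add [vypfa,fcsdy] -> 14 lines: atda wup acn vypfa fcsdy dpcs jvbu cmppb zsvs rtb hbn kuty ria xfnt
Hunk 3: at line 8 remove [zsvs,rtb,hbn] add [zqymf] -> 12 lines: atda wup acn vypfa fcsdy dpcs jvbu cmppb zqymf kuty ria xfnt
Hunk 4: at line 4 remove [dpcs,jvbu,cmppb] add [vytu,zdz] -> 11 lines: atda wup acn vypfa fcsdy vytu zdz zqymf kuty ria xfnt
Hunk 5: at line 4 remove [fcsdy,vytu] add [zxe,obwgp] -> 11 lines: atda wup acn vypfa zxe obwgp zdz zqymf kuty ria xfnt
Hunk 6: at line 4 remove [zxe,obwgp] add [qfj,dudg] -> 11 lines: atda wup acn vypfa qfj dudg zdz zqymf kuty ria xfnt
Hunk 7: at line 5 remove [dudg,zdz,zqymf] add [rjjq,nfo] -> 10 lines: atda wup acn vypfa qfj rjjq nfo kuty ria xfnt
Final line count: 10

Answer: 10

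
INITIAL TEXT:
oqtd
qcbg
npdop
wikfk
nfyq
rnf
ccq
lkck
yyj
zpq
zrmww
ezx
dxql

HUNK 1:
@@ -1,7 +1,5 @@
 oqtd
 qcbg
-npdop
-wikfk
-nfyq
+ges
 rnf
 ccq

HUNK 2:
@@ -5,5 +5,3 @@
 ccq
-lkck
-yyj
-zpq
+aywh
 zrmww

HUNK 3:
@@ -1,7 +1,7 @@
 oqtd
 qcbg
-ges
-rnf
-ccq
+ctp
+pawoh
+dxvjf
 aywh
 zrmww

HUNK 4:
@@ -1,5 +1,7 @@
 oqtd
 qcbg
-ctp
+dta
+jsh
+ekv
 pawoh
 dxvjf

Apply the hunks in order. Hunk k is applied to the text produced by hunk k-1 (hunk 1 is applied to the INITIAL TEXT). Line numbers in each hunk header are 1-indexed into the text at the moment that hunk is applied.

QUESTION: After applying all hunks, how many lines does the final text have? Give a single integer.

Answer: 11

Derivation:
Hunk 1: at line 1 remove [npdop,wikfk,nfyq] add [ges] -> 11 lines: oqtd qcbg ges rnf ccq lkck yyj zpq zrmww ezx dxql
Hunk 2: at line 5 remove [lkck,yyj,zpq] add [aywh] -> 9 lines: oqtd qcbg ges rnf ccq aywh zrmww ezx dxql
Hunk 3: at line 1 remove [ges,rnf,ccq] add [ctp,pawoh,dxvjf] -> 9 lines: oqtd qcbg ctp pawoh dxvjf aywh zrmww ezx dxql
Hunk 4: at line 1 remove [ctp] add [dta,jsh,ekv] -> 11 lines: oqtd qcbg dta jsh ekv pawoh dxvjf aywh zrmww ezx dxql
Final line count: 11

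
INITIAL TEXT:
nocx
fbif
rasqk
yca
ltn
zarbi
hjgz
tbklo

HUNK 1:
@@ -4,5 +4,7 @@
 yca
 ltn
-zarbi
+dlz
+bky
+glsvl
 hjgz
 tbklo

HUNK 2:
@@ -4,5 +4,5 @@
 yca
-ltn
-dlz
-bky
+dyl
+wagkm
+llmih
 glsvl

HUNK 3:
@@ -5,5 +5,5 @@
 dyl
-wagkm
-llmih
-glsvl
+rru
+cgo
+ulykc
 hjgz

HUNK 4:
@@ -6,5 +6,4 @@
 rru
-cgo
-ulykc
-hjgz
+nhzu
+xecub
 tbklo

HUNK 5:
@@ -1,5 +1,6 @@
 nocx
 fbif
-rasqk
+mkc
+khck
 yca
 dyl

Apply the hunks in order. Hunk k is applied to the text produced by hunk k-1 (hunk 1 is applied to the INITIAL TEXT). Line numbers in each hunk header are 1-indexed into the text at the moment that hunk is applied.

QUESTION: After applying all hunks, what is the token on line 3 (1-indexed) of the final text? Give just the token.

Answer: mkc

Derivation:
Hunk 1: at line 4 remove [zarbi] add [dlz,bky,glsvl] -> 10 lines: nocx fbif rasqk yca ltn dlz bky glsvl hjgz tbklo
Hunk 2: at line 4 remove [ltn,dlz,bky] add [dyl,wagkm,llmih] -> 10 lines: nocx fbif rasqk yca dyl wagkm llmih glsvl hjgz tbklo
Hunk 3: at line 5 remove [wagkm,llmih,glsvl] add [rru,cgo,ulykc] -> 10 lines: nocx fbif rasqk yca dyl rru cgo ulykc hjgz tbklo
Hunk 4: at line 6 remove [cgo,ulykc,hjgz] add [nhzu,xecub] -> 9 lines: nocx fbif rasqk yca dyl rru nhzu xecub tbklo
Hunk 5: at line 1 remove [rasqk] add [mkc,khck] -> 10 lines: nocx fbif mkc khck yca dyl rru nhzu xecub tbklo
Final line 3: mkc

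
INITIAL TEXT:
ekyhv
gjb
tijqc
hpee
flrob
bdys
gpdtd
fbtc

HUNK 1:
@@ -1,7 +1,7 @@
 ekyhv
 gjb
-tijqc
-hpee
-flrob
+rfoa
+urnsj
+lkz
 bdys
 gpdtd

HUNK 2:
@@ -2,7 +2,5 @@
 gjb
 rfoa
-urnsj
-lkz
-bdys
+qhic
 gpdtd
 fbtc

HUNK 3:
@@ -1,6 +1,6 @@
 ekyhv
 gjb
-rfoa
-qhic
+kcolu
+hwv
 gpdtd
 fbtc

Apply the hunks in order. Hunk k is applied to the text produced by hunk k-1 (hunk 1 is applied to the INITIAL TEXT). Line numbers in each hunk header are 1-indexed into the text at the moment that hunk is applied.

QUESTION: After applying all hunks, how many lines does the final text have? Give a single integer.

Hunk 1: at line 1 remove [tijqc,hpee,flrob] add [rfoa,urnsj,lkz] -> 8 lines: ekyhv gjb rfoa urnsj lkz bdys gpdtd fbtc
Hunk 2: at line 2 remove [urnsj,lkz,bdys] add [qhic] -> 6 lines: ekyhv gjb rfoa qhic gpdtd fbtc
Hunk 3: at line 1 remove [rfoa,qhic] add [kcolu,hwv] -> 6 lines: ekyhv gjb kcolu hwv gpdtd fbtc
Final line count: 6

Answer: 6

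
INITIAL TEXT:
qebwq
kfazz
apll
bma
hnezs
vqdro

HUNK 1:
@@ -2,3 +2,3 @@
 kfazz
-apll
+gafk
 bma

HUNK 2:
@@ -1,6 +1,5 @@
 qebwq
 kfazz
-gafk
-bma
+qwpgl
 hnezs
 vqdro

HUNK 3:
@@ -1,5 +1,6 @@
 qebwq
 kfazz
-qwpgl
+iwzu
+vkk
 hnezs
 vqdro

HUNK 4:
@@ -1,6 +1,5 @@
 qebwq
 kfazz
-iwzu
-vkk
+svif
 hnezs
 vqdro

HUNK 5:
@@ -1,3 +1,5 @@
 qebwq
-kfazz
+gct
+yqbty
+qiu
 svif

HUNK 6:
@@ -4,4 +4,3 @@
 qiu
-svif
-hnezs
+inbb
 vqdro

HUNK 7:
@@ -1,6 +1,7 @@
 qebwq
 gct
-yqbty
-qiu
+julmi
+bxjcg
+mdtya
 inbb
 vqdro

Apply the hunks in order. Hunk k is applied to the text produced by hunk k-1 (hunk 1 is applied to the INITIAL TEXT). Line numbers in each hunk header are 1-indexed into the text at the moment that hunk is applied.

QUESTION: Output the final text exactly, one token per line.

Hunk 1: at line 2 remove [apll] add [gafk] -> 6 lines: qebwq kfazz gafk bma hnezs vqdro
Hunk 2: at line 1 remove [gafk,bma] add [qwpgl] -> 5 lines: qebwq kfazz qwpgl hnezs vqdro
Hunk 3: at line 1 remove [qwpgl] add [iwzu,vkk] -> 6 lines: qebwq kfazz iwzu vkk hnezs vqdro
Hunk 4: at line 1 remove [iwzu,vkk] add [svif] -> 5 lines: qebwq kfazz svif hnezs vqdro
Hunk 5: at line 1 remove [kfazz] add [gct,yqbty,qiu] -> 7 lines: qebwq gct yqbty qiu svif hnezs vqdro
Hunk 6: at line 4 remove [svif,hnezs] add [inbb] -> 6 lines: qebwq gct yqbty qiu inbb vqdro
Hunk 7: at line 1 remove [yqbty,qiu] add [julmi,bxjcg,mdtya] -> 7 lines: qebwq gct julmi bxjcg mdtya inbb vqdro

Answer: qebwq
gct
julmi
bxjcg
mdtya
inbb
vqdro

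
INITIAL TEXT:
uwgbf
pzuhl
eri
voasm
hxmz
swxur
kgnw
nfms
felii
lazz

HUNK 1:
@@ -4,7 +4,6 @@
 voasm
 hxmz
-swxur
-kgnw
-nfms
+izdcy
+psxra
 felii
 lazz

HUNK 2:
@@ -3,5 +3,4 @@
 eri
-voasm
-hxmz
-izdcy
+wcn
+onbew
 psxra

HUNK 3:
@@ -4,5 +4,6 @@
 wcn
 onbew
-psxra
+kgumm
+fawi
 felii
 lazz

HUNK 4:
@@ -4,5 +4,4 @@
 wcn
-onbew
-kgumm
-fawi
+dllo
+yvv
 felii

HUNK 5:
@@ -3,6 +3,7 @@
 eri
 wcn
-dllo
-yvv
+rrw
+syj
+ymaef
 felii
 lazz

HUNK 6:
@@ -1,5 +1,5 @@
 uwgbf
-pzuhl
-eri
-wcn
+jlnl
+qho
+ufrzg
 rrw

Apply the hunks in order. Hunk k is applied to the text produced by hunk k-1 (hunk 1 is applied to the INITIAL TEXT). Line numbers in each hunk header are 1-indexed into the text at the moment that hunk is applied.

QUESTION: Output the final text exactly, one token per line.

Answer: uwgbf
jlnl
qho
ufrzg
rrw
syj
ymaef
felii
lazz

Derivation:
Hunk 1: at line 4 remove [swxur,kgnw,nfms] add [izdcy,psxra] -> 9 lines: uwgbf pzuhl eri voasm hxmz izdcy psxra felii lazz
Hunk 2: at line 3 remove [voasm,hxmz,izdcy] add [wcn,onbew] -> 8 lines: uwgbf pzuhl eri wcn onbew psxra felii lazz
Hunk 3: at line 4 remove [psxra] add [kgumm,fawi] -> 9 lines: uwgbf pzuhl eri wcn onbew kgumm fawi felii lazz
Hunk 4: at line 4 remove [onbew,kgumm,fawi] add [dllo,yvv] -> 8 lines: uwgbf pzuhl eri wcn dllo yvv felii lazz
Hunk 5: at line 3 remove [dllo,yvv] add [rrw,syj,ymaef] -> 9 lines: uwgbf pzuhl eri wcn rrw syj ymaef felii lazz
Hunk 6: at line 1 remove [pzuhl,eri,wcn] add [jlnl,qho,ufrzg] -> 9 lines: uwgbf jlnl qho ufrzg rrw syj ymaef felii lazz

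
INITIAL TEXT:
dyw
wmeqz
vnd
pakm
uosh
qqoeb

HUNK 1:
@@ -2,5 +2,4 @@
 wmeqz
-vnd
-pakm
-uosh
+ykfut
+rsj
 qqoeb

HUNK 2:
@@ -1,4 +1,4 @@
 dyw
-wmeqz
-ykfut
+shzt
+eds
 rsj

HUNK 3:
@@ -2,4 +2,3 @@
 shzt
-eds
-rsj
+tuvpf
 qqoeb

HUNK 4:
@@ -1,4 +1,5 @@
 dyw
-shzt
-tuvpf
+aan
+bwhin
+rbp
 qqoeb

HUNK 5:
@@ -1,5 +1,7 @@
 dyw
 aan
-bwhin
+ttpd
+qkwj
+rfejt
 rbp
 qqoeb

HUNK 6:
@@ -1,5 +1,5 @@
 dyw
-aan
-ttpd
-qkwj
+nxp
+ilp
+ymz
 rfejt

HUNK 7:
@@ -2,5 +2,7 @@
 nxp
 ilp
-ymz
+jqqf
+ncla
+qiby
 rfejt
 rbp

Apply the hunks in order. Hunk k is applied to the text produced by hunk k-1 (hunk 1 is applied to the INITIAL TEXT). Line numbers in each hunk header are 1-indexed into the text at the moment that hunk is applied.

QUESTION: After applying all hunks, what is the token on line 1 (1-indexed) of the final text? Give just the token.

Answer: dyw

Derivation:
Hunk 1: at line 2 remove [vnd,pakm,uosh] add [ykfut,rsj] -> 5 lines: dyw wmeqz ykfut rsj qqoeb
Hunk 2: at line 1 remove [wmeqz,ykfut] add [shzt,eds] -> 5 lines: dyw shzt eds rsj qqoeb
Hunk 3: at line 2 remove [eds,rsj] add [tuvpf] -> 4 lines: dyw shzt tuvpf qqoeb
Hunk 4: at line 1 remove [shzt,tuvpf] add [aan,bwhin,rbp] -> 5 lines: dyw aan bwhin rbp qqoeb
Hunk 5: at line 1 remove [bwhin] add [ttpd,qkwj,rfejt] -> 7 lines: dyw aan ttpd qkwj rfejt rbp qqoeb
Hunk 6: at line 1 remove [aan,ttpd,qkwj] add [nxp,ilp,ymz] -> 7 lines: dyw nxp ilp ymz rfejt rbp qqoeb
Hunk 7: at line 2 remove [ymz] add [jqqf,ncla,qiby] -> 9 lines: dyw nxp ilp jqqf ncla qiby rfejt rbp qqoeb
Final line 1: dyw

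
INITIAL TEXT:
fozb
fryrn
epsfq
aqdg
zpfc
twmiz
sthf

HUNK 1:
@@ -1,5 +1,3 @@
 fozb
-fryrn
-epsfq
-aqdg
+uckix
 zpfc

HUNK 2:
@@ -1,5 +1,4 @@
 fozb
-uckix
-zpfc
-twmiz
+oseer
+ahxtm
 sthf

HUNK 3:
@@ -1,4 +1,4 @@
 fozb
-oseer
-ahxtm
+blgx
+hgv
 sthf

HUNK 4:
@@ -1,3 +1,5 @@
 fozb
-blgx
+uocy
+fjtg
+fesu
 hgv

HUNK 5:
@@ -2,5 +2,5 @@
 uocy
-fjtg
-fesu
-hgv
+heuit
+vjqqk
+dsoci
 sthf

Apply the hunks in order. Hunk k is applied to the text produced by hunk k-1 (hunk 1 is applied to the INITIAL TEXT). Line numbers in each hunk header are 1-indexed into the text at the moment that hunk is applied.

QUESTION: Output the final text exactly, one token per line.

Hunk 1: at line 1 remove [fryrn,epsfq,aqdg] add [uckix] -> 5 lines: fozb uckix zpfc twmiz sthf
Hunk 2: at line 1 remove [uckix,zpfc,twmiz] add [oseer,ahxtm] -> 4 lines: fozb oseer ahxtm sthf
Hunk 3: at line 1 remove [oseer,ahxtm] add [blgx,hgv] -> 4 lines: fozb blgx hgv sthf
Hunk 4: at line 1 remove [blgx] add [uocy,fjtg,fesu] -> 6 lines: fozb uocy fjtg fesu hgv sthf
Hunk 5: at line 2 remove [fjtg,fesu,hgv] add [heuit,vjqqk,dsoci] -> 6 lines: fozb uocy heuit vjqqk dsoci sthf

Answer: fozb
uocy
heuit
vjqqk
dsoci
sthf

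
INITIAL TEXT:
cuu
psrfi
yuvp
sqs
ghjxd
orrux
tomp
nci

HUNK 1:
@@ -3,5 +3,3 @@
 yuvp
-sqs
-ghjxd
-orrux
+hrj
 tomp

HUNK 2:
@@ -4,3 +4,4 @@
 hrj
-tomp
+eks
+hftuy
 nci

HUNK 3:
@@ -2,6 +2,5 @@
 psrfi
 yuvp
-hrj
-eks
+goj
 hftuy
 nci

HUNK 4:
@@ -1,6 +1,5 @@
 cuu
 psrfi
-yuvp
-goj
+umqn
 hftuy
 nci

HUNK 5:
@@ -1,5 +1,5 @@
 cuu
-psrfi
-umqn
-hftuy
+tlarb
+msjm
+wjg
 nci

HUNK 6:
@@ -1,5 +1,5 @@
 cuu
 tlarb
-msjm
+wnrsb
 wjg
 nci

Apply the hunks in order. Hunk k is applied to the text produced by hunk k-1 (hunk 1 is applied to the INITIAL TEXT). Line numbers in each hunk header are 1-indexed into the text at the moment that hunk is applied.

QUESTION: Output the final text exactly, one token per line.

Answer: cuu
tlarb
wnrsb
wjg
nci

Derivation:
Hunk 1: at line 3 remove [sqs,ghjxd,orrux] add [hrj] -> 6 lines: cuu psrfi yuvp hrj tomp nci
Hunk 2: at line 4 remove [tomp] add [eks,hftuy] -> 7 lines: cuu psrfi yuvp hrj eks hftuy nci
Hunk 3: at line 2 remove [hrj,eks] add [goj] -> 6 lines: cuu psrfi yuvp goj hftuy nci
Hunk 4: at line 1 remove [yuvp,goj] add [umqn] -> 5 lines: cuu psrfi umqn hftuy nci
Hunk 5: at line 1 remove [psrfi,umqn,hftuy] add [tlarb,msjm,wjg] -> 5 lines: cuu tlarb msjm wjg nci
Hunk 6: at line 1 remove [msjm] add [wnrsb] -> 5 lines: cuu tlarb wnrsb wjg nci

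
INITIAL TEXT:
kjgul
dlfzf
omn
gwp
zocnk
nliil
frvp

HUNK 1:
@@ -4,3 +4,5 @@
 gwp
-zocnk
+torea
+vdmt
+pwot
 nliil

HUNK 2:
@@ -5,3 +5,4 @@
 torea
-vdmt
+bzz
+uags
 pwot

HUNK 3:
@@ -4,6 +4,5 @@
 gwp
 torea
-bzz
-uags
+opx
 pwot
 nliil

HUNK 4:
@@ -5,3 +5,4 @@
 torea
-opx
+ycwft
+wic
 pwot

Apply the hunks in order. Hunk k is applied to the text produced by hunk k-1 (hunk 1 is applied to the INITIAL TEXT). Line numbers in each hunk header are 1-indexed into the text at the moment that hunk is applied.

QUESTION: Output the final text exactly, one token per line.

Answer: kjgul
dlfzf
omn
gwp
torea
ycwft
wic
pwot
nliil
frvp

Derivation:
Hunk 1: at line 4 remove [zocnk] add [torea,vdmt,pwot] -> 9 lines: kjgul dlfzf omn gwp torea vdmt pwot nliil frvp
Hunk 2: at line 5 remove [vdmt] add [bzz,uags] -> 10 lines: kjgul dlfzf omn gwp torea bzz uags pwot nliil frvp
Hunk 3: at line 4 remove [bzz,uags] add [opx] -> 9 lines: kjgul dlfzf omn gwp torea opx pwot nliil frvp
Hunk 4: at line 5 remove [opx] add [ycwft,wic] -> 10 lines: kjgul dlfzf omn gwp torea ycwft wic pwot nliil frvp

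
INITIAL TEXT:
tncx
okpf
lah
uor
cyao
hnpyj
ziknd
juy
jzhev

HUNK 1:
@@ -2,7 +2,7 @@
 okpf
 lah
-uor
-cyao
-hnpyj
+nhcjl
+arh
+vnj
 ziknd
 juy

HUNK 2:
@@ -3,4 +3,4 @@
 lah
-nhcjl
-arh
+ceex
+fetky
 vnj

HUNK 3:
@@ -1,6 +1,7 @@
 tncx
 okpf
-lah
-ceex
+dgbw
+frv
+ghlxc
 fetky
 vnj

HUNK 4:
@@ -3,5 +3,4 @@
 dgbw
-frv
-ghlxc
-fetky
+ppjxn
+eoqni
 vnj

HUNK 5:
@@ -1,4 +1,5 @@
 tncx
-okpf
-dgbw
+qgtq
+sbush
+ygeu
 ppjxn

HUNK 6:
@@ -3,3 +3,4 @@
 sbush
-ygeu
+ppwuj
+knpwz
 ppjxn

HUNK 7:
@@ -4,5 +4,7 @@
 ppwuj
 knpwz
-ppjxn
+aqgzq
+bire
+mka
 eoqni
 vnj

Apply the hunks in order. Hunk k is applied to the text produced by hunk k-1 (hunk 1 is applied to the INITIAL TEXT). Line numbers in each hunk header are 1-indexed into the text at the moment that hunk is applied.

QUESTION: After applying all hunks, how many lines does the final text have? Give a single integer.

Hunk 1: at line 2 remove [uor,cyao,hnpyj] add [nhcjl,arh,vnj] -> 9 lines: tncx okpf lah nhcjl arh vnj ziknd juy jzhev
Hunk 2: at line 3 remove [nhcjl,arh] add [ceex,fetky] -> 9 lines: tncx okpf lah ceex fetky vnj ziknd juy jzhev
Hunk 3: at line 1 remove [lah,ceex] add [dgbw,frv,ghlxc] -> 10 lines: tncx okpf dgbw frv ghlxc fetky vnj ziknd juy jzhev
Hunk 4: at line 3 remove [frv,ghlxc,fetky] add [ppjxn,eoqni] -> 9 lines: tncx okpf dgbw ppjxn eoqni vnj ziknd juy jzhev
Hunk 5: at line 1 remove [okpf,dgbw] add [qgtq,sbush,ygeu] -> 10 lines: tncx qgtq sbush ygeu ppjxn eoqni vnj ziknd juy jzhev
Hunk 6: at line 3 remove [ygeu] add [ppwuj,knpwz] -> 11 lines: tncx qgtq sbush ppwuj knpwz ppjxn eoqni vnj ziknd juy jzhev
Hunk 7: at line 4 remove [ppjxn] add [aqgzq,bire,mka] -> 13 lines: tncx qgtq sbush ppwuj knpwz aqgzq bire mka eoqni vnj ziknd juy jzhev
Final line count: 13

Answer: 13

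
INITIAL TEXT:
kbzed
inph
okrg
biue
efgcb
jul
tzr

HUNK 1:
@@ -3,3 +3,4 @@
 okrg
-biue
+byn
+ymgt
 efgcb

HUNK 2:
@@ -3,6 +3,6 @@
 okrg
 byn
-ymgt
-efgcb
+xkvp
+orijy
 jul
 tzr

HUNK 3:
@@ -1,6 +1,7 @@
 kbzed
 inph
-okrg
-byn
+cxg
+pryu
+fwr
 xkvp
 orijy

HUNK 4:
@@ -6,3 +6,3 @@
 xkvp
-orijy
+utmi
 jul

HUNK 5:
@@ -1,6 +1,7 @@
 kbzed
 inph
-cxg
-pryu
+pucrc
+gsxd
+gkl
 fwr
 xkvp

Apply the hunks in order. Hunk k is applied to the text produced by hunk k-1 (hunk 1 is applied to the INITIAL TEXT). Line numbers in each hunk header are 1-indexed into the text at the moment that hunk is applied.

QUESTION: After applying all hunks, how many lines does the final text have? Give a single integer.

Answer: 10

Derivation:
Hunk 1: at line 3 remove [biue] add [byn,ymgt] -> 8 lines: kbzed inph okrg byn ymgt efgcb jul tzr
Hunk 2: at line 3 remove [ymgt,efgcb] add [xkvp,orijy] -> 8 lines: kbzed inph okrg byn xkvp orijy jul tzr
Hunk 3: at line 1 remove [okrg,byn] add [cxg,pryu,fwr] -> 9 lines: kbzed inph cxg pryu fwr xkvp orijy jul tzr
Hunk 4: at line 6 remove [orijy] add [utmi] -> 9 lines: kbzed inph cxg pryu fwr xkvp utmi jul tzr
Hunk 5: at line 1 remove [cxg,pryu] add [pucrc,gsxd,gkl] -> 10 lines: kbzed inph pucrc gsxd gkl fwr xkvp utmi jul tzr
Final line count: 10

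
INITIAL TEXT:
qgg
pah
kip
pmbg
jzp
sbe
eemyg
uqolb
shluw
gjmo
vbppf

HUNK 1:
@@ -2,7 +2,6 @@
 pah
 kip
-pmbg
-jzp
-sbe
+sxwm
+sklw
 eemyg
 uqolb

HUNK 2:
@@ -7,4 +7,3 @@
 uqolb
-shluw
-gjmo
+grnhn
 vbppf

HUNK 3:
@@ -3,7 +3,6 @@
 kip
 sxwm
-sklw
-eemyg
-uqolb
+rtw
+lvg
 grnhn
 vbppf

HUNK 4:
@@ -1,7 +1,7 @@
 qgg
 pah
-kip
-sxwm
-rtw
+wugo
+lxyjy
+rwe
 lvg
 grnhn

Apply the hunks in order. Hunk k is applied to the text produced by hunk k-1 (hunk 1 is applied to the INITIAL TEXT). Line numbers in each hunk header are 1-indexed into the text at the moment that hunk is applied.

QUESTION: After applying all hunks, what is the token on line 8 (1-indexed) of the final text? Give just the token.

Answer: vbppf

Derivation:
Hunk 1: at line 2 remove [pmbg,jzp,sbe] add [sxwm,sklw] -> 10 lines: qgg pah kip sxwm sklw eemyg uqolb shluw gjmo vbppf
Hunk 2: at line 7 remove [shluw,gjmo] add [grnhn] -> 9 lines: qgg pah kip sxwm sklw eemyg uqolb grnhn vbppf
Hunk 3: at line 3 remove [sklw,eemyg,uqolb] add [rtw,lvg] -> 8 lines: qgg pah kip sxwm rtw lvg grnhn vbppf
Hunk 4: at line 1 remove [kip,sxwm,rtw] add [wugo,lxyjy,rwe] -> 8 lines: qgg pah wugo lxyjy rwe lvg grnhn vbppf
Final line 8: vbppf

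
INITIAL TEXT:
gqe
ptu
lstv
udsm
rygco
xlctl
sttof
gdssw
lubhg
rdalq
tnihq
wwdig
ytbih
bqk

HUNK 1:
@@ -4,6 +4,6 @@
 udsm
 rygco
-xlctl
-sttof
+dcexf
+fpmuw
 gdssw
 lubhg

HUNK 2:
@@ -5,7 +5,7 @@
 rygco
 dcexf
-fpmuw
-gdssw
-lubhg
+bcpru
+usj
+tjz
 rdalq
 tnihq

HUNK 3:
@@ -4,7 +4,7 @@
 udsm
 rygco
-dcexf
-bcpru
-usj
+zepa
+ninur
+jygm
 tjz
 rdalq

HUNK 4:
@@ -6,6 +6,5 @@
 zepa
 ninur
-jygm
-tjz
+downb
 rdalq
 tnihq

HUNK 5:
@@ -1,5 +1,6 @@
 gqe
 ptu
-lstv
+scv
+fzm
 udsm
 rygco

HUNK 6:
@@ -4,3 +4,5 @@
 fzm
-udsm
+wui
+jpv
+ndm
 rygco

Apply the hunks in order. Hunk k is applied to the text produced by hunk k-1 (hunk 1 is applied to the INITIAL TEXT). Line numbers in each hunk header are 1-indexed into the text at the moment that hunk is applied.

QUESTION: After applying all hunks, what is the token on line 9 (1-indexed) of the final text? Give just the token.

Hunk 1: at line 4 remove [xlctl,sttof] add [dcexf,fpmuw] -> 14 lines: gqe ptu lstv udsm rygco dcexf fpmuw gdssw lubhg rdalq tnihq wwdig ytbih bqk
Hunk 2: at line 5 remove [fpmuw,gdssw,lubhg] add [bcpru,usj,tjz] -> 14 lines: gqe ptu lstv udsm rygco dcexf bcpru usj tjz rdalq tnihq wwdig ytbih bqk
Hunk 3: at line 4 remove [dcexf,bcpru,usj] add [zepa,ninur,jygm] -> 14 lines: gqe ptu lstv udsm rygco zepa ninur jygm tjz rdalq tnihq wwdig ytbih bqk
Hunk 4: at line 6 remove [jygm,tjz] add [downb] -> 13 lines: gqe ptu lstv udsm rygco zepa ninur downb rdalq tnihq wwdig ytbih bqk
Hunk 5: at line 1 remove [lstv] add [scv,fzm] -> 14 lines: gqe ptu scv fzm udsm rygco zepa ninur downb rdalq tnihq wwdig ytbih bqk
Hunk 6: at line 4 remove [udsm] add [wui,jpv,ndm] -> 16 lines: gqe ptu scv fzm wui jpv ndm rygco zepa ninur downb rdalq tnihq wwdig ytbih bqk
Final line 9: zepa

Answer: zepa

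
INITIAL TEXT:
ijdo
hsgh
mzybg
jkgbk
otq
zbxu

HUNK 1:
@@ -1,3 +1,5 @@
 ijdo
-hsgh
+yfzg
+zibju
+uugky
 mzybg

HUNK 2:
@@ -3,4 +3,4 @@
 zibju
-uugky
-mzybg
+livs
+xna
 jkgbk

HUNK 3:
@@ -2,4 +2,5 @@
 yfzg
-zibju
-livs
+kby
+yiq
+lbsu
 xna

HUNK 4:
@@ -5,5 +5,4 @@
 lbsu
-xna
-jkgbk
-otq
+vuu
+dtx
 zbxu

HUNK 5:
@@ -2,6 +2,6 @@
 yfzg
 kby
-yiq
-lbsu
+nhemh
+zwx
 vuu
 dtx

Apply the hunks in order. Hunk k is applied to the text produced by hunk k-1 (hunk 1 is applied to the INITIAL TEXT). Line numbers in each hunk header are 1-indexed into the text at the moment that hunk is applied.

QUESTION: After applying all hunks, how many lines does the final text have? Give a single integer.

Answer: 8

Derivation:
Hunk 1: at line 1 remove [hsgh] add [yfzg,zibju,uugky] -> 8 lines: ijdo yfzg zibju uugky mzybg jkgbk otq zbxu
Hunk 2: at line 3 remove [uugky,mzybg] add [livs,xna] -> 8 lines: ijdo yfzg zibju livs xna jkgbk otq zbxu
Hunk 3: at line 2 remove [zibju,livs] add [kby,yiq,lbsu] -> 9 lines: ijdo yfzg kby yiq lbsu xna jkgbk otq zbxu
Hunk 4: at line 5 remove [xna,jkgbk,otq] add [vuu,dtx] -> 8 lines: ijdo yfzg kby yiq lbsu vuu dtx zbxu
Hunk 5: at line 2 remove [yiq,lbsu] add [nhemh,zwx] -> 8 lines: ijdo yfzg kby nhemh zwx vuu dtx zbxu
Final line count: 8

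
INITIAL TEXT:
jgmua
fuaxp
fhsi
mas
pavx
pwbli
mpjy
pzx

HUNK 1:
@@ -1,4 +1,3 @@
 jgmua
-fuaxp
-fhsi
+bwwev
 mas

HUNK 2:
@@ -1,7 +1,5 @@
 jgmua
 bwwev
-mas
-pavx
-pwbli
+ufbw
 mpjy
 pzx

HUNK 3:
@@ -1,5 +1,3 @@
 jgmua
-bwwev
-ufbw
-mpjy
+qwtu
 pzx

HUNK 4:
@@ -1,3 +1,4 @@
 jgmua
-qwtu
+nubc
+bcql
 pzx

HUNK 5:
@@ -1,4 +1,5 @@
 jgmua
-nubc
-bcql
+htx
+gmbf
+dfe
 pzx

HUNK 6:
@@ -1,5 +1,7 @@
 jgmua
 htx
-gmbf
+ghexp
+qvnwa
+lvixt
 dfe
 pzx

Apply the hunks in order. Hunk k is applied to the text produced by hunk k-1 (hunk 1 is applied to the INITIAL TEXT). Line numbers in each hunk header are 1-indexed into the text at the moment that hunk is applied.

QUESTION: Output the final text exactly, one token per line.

Hunk 1: at line 1 remove [fuaxp,fhsi] add [bwwev] -> 7 lines: jgmua bwwev mas pavx pwbli mpjy pzx
Hunk 2: at line 1 remove [mas,pavx,pwbli] add [ufbw] -> 5 lines: jgmua bwwev ufbw mpjy pzx
Hunk 3: at line 1 remove [bwwev,ufbw,mpjy] add [qwtu] -> 3 lines: jgmua qwtu pzx
Hunk 4: at line 1 remove [qwtu] add [nubc,bcql] -> 4 lines: jgmua nubc bcql pzx
Hunk 5: at line 1 remove [nubc,bcql] add [htx,gmbf,dfe] -> 5 lines: jgmua htx gmbf dfe pzx
Hunk 6: at line 1 remove [gmbf] add [ghexp,qvnwa,lvixt] -> 7 lines: jgmua htx ghexp qvnwa lvixt dfe pzx

Answer: jgmua
htx
ghexp
qvnwa
lvixt
dfe
pzx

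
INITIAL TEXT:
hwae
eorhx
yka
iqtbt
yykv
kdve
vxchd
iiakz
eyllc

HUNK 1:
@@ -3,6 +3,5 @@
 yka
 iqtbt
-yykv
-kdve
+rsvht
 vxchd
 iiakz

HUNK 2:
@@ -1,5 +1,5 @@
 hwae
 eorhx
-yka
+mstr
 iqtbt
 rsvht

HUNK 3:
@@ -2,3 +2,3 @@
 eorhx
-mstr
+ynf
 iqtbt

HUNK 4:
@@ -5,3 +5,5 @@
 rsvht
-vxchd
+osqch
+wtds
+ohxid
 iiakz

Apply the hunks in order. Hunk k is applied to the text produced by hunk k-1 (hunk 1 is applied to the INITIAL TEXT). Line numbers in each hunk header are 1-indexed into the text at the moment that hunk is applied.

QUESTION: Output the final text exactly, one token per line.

Hunk 1: at line 3 remove [yykv,kdve] add [rsvht] -> 8 lines: hwae eorhx yka iqtbt rsvht vxchd iiakz eyllc
Hunk 2: at line 1 remove [yka] add [mstr] -> 8 lines: hwae eorhx mstr iqtbt rsvht vxchd iiakz eyllc
Hunk 3: at line 2 remove [mstr] add [ynf] -> 8 lines: hwae eorhx ynf iqtbt rsvht vxchd iiakz eyllc
Hunk 4: at line 5 remove [vxchd] add [osqch,wtds,ohxid] -> 10 lines: hwae eorhx ynf iqtbt rsvht osqch wtds ohxid iiakz eyllc

Answer: hwae
eorhx
ynf
iqtbt
rsvht
osqch
wtds
ohxid
iiakz
eyllc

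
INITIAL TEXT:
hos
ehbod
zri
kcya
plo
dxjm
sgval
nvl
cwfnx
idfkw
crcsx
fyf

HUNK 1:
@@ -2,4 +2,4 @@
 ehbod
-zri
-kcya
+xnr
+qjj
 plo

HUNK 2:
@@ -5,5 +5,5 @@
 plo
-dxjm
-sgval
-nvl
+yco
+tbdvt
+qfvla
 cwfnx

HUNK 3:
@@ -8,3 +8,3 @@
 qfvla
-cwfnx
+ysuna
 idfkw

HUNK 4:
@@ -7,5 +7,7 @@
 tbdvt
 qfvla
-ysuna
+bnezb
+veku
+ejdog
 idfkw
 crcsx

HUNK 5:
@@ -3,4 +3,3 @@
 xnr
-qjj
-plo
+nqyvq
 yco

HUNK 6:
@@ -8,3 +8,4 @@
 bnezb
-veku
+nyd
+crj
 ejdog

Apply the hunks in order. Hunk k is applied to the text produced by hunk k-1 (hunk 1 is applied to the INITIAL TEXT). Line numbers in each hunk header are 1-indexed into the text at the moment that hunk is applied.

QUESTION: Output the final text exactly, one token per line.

Answer: hos
ehbod
xnr
nqyvq
yco
tbdvt
qfvla
bnezb
nyd
crj
ejdog
idfkw
crcsx
fyf

Derivation:
Hunk 1: at line 2 remove [zri,kcya] add [xnr,qjj] -> 12 lines: hos ehbod xnr qjj plo dxjm sgval nvl cwfnx idfkw crcsx fyf
Hunk 2: at line 5 remove [dxjm,sgval,nvl] add [yco,tbdvt,qfvla] -> 12 lines: hos ehbod xnr qjj plo yco tbdvt qfvla cwfnx idfkw crcsx fyf
Hunk 3: at line 8 remove [cwfnx] add [ysuna] -> 12 lines: hos ehbod xnr qjj plo yco tbdvt qfvla ysuna idfkw crcsx fyf
Hunk 4: at line 7 remove [ysuna] add [bnezb,veku,ejdog] -> 14 lines: hos ehbod xnr qjj plo yco tbdvt qfvla bnezb veku ejdog idfkw crcsx fyf
Hunk 5: at line 3 remove [qjj,plo] add [nqyvq] -> 13 lines: hos ehbod xnr nqyvq yco tbdvt qfvla bnezb veku ejdog idfkw crcsx fyf
Hunk 6: at line 8 remove [veku] add [nyd,crj] -> 14 lines: hos ehbod xnr nqyvq yco tbdvt qfvla bnezb nyd crj ejdog idfkw crcsx fyf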